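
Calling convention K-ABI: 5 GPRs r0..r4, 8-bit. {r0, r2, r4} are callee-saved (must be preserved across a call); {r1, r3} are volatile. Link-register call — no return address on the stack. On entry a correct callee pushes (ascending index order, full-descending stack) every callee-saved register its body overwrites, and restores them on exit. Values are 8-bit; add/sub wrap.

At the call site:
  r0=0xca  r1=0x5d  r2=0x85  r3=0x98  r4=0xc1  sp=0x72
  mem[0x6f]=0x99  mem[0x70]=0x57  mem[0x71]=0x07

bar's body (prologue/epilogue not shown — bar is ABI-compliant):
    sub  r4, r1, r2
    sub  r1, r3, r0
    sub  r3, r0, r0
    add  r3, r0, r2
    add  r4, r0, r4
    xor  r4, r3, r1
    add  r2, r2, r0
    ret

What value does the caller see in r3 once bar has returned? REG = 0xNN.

REG = 0x4f

prologue: push r2 → mem[0x71]=0x85, sp=0x71
prologue: push r4 → mem[0x70]=0xc1, sp=0x70
body[0] sub  r4, r1, r2 → r4=0xd8
body[1] sub  r1, r3, r0 → r1=0xce
body[2] sub  r3, r0, r0 → r3=0x00
body[3] add  r3, r0, r2 → r3=0x4f
body[4] add  r4, r0, r4 → r4=0xa2
body[5] xor  r4, r3, r1 → r4=0x81
body[6] add  r2, r2, r0 → r2=0x4f
epilogue: pop r4=0xc1, sp=0x71
epilogue: pop r2=0x85, sp=0x72
r3 is caller-saved → body value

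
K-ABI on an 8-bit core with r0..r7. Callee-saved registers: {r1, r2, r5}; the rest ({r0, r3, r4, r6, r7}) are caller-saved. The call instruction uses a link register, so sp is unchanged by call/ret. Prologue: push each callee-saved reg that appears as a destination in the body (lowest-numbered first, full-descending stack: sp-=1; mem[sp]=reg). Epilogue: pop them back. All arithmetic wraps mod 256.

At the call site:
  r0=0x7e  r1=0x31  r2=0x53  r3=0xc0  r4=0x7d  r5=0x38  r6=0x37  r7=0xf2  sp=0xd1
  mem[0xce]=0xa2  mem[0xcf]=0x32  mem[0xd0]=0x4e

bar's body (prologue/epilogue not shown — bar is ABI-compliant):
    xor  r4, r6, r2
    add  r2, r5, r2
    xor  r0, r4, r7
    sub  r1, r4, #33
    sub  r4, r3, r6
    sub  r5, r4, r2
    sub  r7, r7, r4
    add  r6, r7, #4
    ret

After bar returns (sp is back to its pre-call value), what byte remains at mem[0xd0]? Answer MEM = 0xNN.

prologue: push r1 -> mem[0xd0]=0x31, sp=0xd0
prologue: push r2 -> mem[0xcf]=0x53, sp=0xcf
prologue: push r5 -> mem[0xce]=0x38, sp=0xce
body[0] xor  r4, r6, r2 -> r4=0x64
body[1] add  r2, r5, r2 -> r2=0x8b
body[2] xor  r0, r4, r7 -> r0=0x96
body[3] sub  r1, r4, #33 -> r1=0x43
body[4] sub  r4, r3, r6 -> r4=0x89
body[5] sub  r5, r4, r2 -> r5=0xfe
body[6] sub  r7, r7, r4 -> r7=0x69
body[7] add  r6, r7, #4 -> r6=0x6d
epilogue: pop r5=0x38, sp=0xcf
epilogue: pop r2=0x53, sp=0xd0
epilogue: pop r1=0x31, sp=0xd1
prologue pushed ['r1', 'r2', 'r5'] at ['0xd0', '0xcf', '0xce']

MEM = 0x31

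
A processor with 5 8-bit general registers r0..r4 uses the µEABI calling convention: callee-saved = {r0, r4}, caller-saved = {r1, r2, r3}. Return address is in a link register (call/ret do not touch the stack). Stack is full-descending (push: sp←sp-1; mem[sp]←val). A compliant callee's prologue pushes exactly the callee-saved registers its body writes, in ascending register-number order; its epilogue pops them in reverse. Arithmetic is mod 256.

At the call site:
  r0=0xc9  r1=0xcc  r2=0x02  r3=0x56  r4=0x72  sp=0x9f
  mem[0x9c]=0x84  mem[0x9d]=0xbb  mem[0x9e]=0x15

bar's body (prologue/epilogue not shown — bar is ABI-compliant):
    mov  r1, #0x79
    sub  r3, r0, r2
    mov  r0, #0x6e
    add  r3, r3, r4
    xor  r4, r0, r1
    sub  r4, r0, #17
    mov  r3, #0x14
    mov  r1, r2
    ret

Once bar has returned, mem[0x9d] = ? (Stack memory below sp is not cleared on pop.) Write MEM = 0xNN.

prologue: push r0 -> mem[0x9e]=0xc9, sp=0x9e
prologue: push r4 -> mem[0x9d]=0x72, sp=0x9d
body[0] mov  r1, #0x79 -> r1=0x79
body[1] sub  r3, r0, r2 -> r3=0xc7
body[2] mov  r0, #0x6e -> r0=0x6e
body[3] add  r3, r3, r4 -> r3=0x39
body[4] xor  r4, r0, r1 -> r4=0x17
body[5] sub  r4, r0, #17 -> r4=0x5d
body[6] mov  r3, #0x14 -> r3=0x14
body[7] mov  r1, r2 -> r1=0x02
epilogue: pop r4=0x72, sp=0x9e
epilogue: pop r0=0xc9, sp=0x9f
prologue pushed ['r0', 'r4'] at ['0x9e', '0x9d']

MEM = 0x72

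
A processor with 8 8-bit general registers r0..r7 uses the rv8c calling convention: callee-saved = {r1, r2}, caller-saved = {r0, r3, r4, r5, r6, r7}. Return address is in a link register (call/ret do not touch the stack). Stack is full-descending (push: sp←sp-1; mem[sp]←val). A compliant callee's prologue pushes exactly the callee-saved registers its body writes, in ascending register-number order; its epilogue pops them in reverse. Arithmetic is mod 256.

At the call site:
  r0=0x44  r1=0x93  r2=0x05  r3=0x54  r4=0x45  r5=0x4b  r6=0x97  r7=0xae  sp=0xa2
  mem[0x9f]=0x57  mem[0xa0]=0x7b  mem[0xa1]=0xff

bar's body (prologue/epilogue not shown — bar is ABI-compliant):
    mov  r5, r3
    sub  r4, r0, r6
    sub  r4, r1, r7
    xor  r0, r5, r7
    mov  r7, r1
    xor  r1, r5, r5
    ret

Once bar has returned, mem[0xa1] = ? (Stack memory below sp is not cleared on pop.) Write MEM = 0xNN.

MEM = 0x93

prologue: push r1 -> mem[0xa1]=0x93, sp=0xa1
body[0] mov  r5, r3 -> r5=0x54
body[1] sub  r4, r0, r6 -> r4=0xad
body[2] sub  r4, r1, r7 -> r4=0xe5
body[3] xor  r0, r5, r7 -> r0=0xfa
body[4] mov  r7, r1 -> r7=0x93
body[5] xor  r1, r5, r5 -> r1=0x00
epilogue: pop r1=0x93, sp=0xa2
prologue pushed ['r1'] at ['0xa1']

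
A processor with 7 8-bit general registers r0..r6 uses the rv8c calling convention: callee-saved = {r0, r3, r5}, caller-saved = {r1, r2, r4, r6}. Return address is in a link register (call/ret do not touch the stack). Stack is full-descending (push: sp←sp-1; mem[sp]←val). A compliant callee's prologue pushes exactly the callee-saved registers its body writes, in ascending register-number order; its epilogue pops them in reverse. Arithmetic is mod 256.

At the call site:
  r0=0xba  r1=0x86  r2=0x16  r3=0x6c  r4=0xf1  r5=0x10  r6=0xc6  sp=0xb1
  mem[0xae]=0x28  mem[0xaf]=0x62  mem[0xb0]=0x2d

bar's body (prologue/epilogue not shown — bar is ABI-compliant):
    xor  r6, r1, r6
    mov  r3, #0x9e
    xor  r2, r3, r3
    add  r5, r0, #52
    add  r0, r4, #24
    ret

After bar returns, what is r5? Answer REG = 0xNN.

REG = 0x10

prologue: push r0 → mem[0xb0]=0xba, sp=0xb0
prologue: push r3 → mem[0xaf]=0x6c, sp=0xaf
prologue: push r5 → mem[0xae]=0x10, sp=0xae
body[0] xor  r6, r1, r6 → r6=0x40
body[1] mov  r3, #0x9e → r3=0x9e
body[2] xor  r2, r3, r3 → r2=0x00
body[3] add  r5, r0, #52 → r5=0xee
body[4] add  r0, r4, #24 → r0=0x09
epilogue: pop r5=0x10, sp=0xaf
epilogue: pop r3=0x6c, sp=0xb0
epilogue: pop r0=0xba, sp=0xb1
r5 is callee-saved → restored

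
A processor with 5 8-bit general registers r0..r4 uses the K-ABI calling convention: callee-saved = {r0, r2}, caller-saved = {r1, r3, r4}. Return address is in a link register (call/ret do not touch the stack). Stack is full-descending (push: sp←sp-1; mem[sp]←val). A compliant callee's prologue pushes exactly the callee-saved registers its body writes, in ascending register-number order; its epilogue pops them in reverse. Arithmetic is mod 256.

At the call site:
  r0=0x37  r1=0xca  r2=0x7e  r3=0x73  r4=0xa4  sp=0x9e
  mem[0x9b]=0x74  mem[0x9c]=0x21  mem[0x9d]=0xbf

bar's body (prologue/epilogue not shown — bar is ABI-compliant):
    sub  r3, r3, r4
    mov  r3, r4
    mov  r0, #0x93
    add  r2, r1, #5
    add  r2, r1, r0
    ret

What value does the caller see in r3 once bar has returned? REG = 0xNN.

REG = 0xa4

prologue: push r0 -> mem[0x9d]=0x37, sp=0x9d
prologue: push r2 -> mem[0x9c]=0x7e, sp=0x9c
body[0] sub  r3, r3, r4 -> r3=0xcf
body[1] mov  r3, r4 -> r3=0xa4
body[2] mov  r0, #0x93 -> r0=0x93
body[3] add  r2, r1, #5 -> r2=0xcf
body[4] add  r2, r1, r0 -> r2=0x5d
epilogue: pop r2=0x7e, sp=0x9d
epilogue: pop r0=0x37, sp=0x9e
r3 is caller-saved -> body value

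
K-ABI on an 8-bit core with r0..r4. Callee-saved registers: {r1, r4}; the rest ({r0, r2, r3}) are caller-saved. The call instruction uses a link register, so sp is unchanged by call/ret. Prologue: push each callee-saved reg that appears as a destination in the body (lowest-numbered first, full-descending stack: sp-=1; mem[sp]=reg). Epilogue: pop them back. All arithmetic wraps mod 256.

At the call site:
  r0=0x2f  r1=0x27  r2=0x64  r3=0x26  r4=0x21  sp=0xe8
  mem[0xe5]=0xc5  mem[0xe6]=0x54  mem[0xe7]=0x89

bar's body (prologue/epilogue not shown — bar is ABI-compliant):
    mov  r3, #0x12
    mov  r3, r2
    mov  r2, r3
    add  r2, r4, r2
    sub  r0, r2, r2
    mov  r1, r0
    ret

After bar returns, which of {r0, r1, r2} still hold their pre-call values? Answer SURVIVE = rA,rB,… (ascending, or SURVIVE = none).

SURVIVE = r1

prologue: push r1 -> mem[0xe7]=0x27, sp=0xe7
body[0] mov  r3, #0x12 -> r3=0x12
body[1] mov  r3, r2 -> r3=0x64
body[2] mov  r2, r3 -> r2=0x64
body[3] add  r2, r4, r2 -> r2=0x85
body[4] sub  r0, r2, r2 -> r0=0x00
body[5] mov  r1, r0 -> r1=0x00
epilogue: pop r1=0x27, sp=0xe8
r0: caller-saved, written=True
r1: callee-saved, written=True
r2: caller-saved, written=True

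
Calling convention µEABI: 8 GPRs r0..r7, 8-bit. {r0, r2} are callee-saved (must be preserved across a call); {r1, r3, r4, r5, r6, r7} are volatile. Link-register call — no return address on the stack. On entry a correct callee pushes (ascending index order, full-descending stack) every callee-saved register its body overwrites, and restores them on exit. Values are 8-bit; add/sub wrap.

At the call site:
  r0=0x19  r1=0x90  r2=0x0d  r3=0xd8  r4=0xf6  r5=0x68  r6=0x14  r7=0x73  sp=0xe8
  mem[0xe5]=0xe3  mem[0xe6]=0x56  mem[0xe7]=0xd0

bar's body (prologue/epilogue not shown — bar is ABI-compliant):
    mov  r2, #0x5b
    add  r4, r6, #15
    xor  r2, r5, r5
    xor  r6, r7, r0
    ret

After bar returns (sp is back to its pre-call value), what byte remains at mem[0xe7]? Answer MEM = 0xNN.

MEM = 0x0d

prologue: push r2 → mem[0xe7]=0x0d, sp=0xe7
body[0] mov  r2, #0x5b → r2=0x5b
body[1] add  r4, r6, #15 → r4=0x23
body[2] xor  r2, r5, r5 → r2=0x00
body[3] xor  r6, r7, r0 → r6=0x6a
epilogue: pop r2=0x0d, sp=0xe8
prologue pushed ['r2'] at ['0xe7']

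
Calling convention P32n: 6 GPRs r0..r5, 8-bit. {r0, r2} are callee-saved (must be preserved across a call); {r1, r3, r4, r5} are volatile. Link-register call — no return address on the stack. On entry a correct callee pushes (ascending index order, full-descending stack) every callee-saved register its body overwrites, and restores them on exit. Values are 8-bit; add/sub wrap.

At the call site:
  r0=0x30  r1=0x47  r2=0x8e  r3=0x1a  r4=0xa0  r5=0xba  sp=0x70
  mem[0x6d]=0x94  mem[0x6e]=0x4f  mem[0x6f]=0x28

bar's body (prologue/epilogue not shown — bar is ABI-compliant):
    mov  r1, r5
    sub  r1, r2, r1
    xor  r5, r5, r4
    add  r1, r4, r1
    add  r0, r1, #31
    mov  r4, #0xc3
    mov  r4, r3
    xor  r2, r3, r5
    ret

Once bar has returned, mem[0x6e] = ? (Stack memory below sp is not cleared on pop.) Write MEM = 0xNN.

MEM = 0x8e

prologue: push r0 → mem[0x6f]=0x30, sp=0x6f
prologue: push r2 → mem[0x6e]=0x8e, sp=0x6e
body[0] mov  r1, r5 → r1=0xba
body[1] sub  r1, r2, r1 → r1=0xd4
body[2] xor  r5, r5, r4 → r5=0x1a
body[3] add  r1, r4, r1 → r1=0x74
body[4] add  r0, r1, #31 → r0=0x93
body[5] mov  r4, #0xc3 → r4=0xc3
body[6] mov  r4, r3 → r4=0x1a
body[7] xor  r2, r3, r5 → r2=0x00
epilogue: pop r2=0x8e, sp=0x6f
epilogue: pop r0=0x30, sp=0x70
prologue pushed ['r0', 'r2'] at ['0x6f', '0x6e']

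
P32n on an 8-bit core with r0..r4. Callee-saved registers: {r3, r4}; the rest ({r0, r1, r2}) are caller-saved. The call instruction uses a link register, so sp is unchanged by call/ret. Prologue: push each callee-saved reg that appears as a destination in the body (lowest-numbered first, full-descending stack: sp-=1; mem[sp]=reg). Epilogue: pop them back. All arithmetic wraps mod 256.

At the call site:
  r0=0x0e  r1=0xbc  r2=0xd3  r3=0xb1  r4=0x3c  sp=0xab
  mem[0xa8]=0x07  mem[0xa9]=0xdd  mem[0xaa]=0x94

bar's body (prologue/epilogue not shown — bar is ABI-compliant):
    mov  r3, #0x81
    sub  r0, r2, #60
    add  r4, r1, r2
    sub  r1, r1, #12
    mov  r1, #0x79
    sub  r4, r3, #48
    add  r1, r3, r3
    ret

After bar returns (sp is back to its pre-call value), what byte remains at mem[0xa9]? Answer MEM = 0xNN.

prologue: push r3 -> mem[0xaa]=0xb1, sp=0xaa
prologue: push r4 -> mem[0xa9]=0x3c, sp=0xa9
body[0] mov  r3, #0x81 -> r3=0x81
body[1] sub  r0, r2, #60 -> r0=0x97
body[2] add  r4, r1, r2 -> r4=0x8f
body[3] sub  r1, r1, #12 -> r1=0xb0
body[4] mov  r1, #0x79 -> r1=0x79
body[5] sub  r4, r3, #48 -> r4=0x51
body[6] add  r1, r3, r3 -> r1=0x02
epilogue: pop r4=0x3c, sp=0xaa
epilogue: pop r3=0xb1, sp=0xab
prologue pushed ['r3', 'r4'] at ['0xaa', '0xa9']

MEM = 0x3c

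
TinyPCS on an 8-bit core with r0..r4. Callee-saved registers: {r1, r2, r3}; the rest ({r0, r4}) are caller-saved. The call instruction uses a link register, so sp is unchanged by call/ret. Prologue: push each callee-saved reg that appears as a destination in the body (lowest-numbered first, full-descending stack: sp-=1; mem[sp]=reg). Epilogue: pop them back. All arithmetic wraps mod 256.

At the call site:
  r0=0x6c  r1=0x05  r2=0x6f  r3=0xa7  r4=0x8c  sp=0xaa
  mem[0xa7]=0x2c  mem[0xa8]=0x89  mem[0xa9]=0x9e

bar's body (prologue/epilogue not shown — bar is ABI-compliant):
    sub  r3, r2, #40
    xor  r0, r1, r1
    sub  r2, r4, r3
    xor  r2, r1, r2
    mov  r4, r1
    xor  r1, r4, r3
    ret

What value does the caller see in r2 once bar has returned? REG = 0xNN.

prologue: push r1 -> mem[0xa9]=0x05, sp=0xa9
prologue: push r2 -> mem[0xa8]=0x6f, sp=0xa8
prologue: push r3 -> mem[0xa7]=0xa7, sp=0xa7
body[0] sub  r3, r2, #40 -> r3=0x47
body[1] xor  r0, r1, r1 -> r0=0x00
body[2] sub  r2, r4, r3 -> r2=0x45
body[3] xor  r2, r1, r2 -> r2=0x40
body[4] mov  r4, r1 -> r4=0x05
body[5] xor  r1, r4, r3 -> r1=0x42
epilogue: pop r3=0xa7, sp=0xa8
epilogue: pop r2=0x6f, sp=0xa9
epilogue: pop r1=0x05, sp=0xaa
r2 is callee-saved -> restored

REG = 0x6f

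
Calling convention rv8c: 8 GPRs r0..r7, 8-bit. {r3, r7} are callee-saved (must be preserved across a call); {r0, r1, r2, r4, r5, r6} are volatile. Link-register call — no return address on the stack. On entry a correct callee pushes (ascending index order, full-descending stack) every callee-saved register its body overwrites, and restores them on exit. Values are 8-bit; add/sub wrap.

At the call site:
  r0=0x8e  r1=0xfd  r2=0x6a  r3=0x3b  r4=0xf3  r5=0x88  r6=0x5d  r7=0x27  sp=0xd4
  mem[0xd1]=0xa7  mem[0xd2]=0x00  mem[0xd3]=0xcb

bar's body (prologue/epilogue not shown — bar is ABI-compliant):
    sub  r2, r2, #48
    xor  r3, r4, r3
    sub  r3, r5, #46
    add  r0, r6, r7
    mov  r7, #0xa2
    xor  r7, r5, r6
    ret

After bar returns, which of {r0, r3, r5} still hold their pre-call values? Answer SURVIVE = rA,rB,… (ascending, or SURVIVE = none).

SURVIVE = r3,r5

prologue: push r3 -> mem[0xd3]=0x3b, sp=0xd3
prologue: push r7 -> mem[0xd2]=0x27, sp=0xd2
body[0] sub  r2, r2, #48 -> r2=0x3a
body[1] xor  r3, r4, r3 -> r3=0xc8
body[2] sub  r3, r5, #46 -> r3=0x5a
body[3] add  r0, r6, r7 -> r0=0x84
body[4] mov  r7, #0xa2 -> r7=0xa2
body[5] xor  r7, r5, r6 -> r7=0xd5
epilogue: pop r7=0x27, sp=0xd3
epilogue: pop r3=0x3b, sp=0xd4
r0: caller-saved, written=True
r3: callee-saved, written=True
r5: caller-saved, written=False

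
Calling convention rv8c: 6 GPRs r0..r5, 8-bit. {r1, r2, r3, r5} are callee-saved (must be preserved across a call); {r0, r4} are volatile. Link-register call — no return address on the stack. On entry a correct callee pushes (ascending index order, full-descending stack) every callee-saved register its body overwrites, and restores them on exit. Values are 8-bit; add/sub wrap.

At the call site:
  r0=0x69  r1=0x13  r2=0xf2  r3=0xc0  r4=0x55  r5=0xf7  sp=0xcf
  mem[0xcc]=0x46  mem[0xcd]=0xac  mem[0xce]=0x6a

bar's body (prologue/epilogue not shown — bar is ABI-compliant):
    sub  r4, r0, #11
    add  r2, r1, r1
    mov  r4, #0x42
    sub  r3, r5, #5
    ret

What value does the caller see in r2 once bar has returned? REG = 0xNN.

prologue: push r2 -> mem[0xce]=0xf2, sp=0xce
prologue: push r3 -> mem[0xcd]=0xc0, sp=0xcd
body[0] sub  r4, r0, #11 -> r4=0x5e
body[1] add  r2, r1, r1 -> r2=0x26
body[2] mov  r4, #0x42 -> r4=0x42
body[3] sub  r3, r5, #5 -> r3=0xf2
epilogue: pop r3=0xc0, sp=0xce
epilogue: pop r2=0xf2, sp=0xcf
r2 is callee-saved -> restored

REG = 0xf2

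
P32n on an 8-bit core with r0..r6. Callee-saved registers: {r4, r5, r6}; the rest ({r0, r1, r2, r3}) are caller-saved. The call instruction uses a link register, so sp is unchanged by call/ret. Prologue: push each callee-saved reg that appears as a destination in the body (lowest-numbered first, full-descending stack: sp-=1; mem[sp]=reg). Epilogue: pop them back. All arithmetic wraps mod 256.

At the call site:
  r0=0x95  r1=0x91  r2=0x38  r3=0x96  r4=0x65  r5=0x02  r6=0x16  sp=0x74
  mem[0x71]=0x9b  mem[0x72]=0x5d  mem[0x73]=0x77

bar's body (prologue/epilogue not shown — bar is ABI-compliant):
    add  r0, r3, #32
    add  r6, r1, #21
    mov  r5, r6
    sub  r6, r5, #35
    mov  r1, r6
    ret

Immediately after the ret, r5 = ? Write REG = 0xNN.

REG = 0x02

prologue: push r5 -> mem[0x73]=0x02, sp=0x73
prologue: push r6 -> mem[0x72]=0x16, sp=0x72
body[0] add  r0, r3, #32 -> r0=0xb6
body[1] add  r6, r1, #21 -> r6=0xa6
body[2] mov  r5, r6 -> r5=0xa6
body[3] sub  r6, r5, #35 -> r6=0x83
body[4] mov  r1, r6 -> r1=0x83
epilogue: pop r6=0x16, sp=0x73
epilogue: pop r5=0x02, sp=0x74
r5 is callee-saved -> restored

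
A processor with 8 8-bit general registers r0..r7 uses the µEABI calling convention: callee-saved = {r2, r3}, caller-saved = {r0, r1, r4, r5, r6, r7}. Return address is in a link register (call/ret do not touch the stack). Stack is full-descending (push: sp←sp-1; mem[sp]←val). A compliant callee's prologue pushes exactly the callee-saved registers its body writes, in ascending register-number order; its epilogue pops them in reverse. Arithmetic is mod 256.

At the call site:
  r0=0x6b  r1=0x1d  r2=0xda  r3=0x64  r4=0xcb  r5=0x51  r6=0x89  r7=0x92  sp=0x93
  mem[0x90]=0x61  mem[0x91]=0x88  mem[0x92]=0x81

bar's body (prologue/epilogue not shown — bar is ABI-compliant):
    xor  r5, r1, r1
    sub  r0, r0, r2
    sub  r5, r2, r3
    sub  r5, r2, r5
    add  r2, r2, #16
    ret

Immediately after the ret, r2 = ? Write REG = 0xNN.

REG = 0xda

prologue: push r2 -> mem[0x92]=0xda, sp=0x92
body[0] xor  r5, r1, r1 -> r5=0x00
body[1] sub  r0, r0, r2 -> r0=0x91
body[2] sub  r5, r2, r3 -> r5=0x76
body[3] sub  r5, r2, r5 -> r5=0x64
body[4] add  r2, r2, #16 -> r2=0xea
epilogue: pop r2=0xda, sp=0x93
r2 is callee-saved -> restored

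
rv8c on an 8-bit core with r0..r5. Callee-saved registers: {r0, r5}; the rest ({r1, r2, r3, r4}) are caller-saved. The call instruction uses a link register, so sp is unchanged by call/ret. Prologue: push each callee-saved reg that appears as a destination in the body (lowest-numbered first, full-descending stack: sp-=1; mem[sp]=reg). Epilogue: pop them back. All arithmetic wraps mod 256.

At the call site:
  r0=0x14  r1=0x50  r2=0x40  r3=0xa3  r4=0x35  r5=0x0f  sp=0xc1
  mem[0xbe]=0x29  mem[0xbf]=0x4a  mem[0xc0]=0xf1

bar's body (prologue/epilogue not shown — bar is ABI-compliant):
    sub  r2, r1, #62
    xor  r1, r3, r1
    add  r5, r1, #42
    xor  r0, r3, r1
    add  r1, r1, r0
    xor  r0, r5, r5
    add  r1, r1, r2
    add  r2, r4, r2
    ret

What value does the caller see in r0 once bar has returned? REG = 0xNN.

REG = 0x14

prologue: push r0 → mem[0xc0]=0x14, sp=0xc0
prologue: push r5 → mem[0xbf]=0x0f, sp=0xbf
body[0] sub  r2, r1, #62 → r2=0x12
body[1] xor  r1, r3, r1 → r1=0xf3
body[2] add  r5, r1, #42 → r5=0x1d
body[3] xor  r0, r3, r1 → r0=0x50
body[4] add  r1, r1, r0 → r1=0x43
body[5] xor  r0, r5, r5 → r0=0x00
body[6] add  r1, r1, r2 → r1=0x55
body[7] add  r2, r4, r2 → r2=0x47
epilogue: pop r5=0x0f, sp=0xc0
epilogue: pop r0=0x14, sp=0xc1
r0 is callee-saved → restored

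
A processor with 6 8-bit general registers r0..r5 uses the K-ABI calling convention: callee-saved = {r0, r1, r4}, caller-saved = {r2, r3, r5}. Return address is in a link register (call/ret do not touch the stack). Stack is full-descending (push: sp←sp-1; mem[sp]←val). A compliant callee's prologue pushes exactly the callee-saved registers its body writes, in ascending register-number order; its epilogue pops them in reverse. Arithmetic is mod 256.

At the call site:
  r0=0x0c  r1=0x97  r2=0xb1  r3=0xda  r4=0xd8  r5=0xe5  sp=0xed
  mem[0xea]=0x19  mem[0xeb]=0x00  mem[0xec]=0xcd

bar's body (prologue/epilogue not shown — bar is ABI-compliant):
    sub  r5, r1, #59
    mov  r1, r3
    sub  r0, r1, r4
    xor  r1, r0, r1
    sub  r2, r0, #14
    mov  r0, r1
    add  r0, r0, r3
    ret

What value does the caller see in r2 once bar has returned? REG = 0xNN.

REG = 0xf4

prologue: push r0 -> mem[0xec]=0x0c, sp=0xec
prologue: push r1 -> mem[0xeb]=0x97, sp=0xeb
body[0] sub  r5, r1, #59 -> r5=0x5c
body[1] mov  r1, r3 -> r1=0xda
body[2] sub  r0, r1, r4 -> r0=0x02
body[3] xor  r1, r0, r1 -> r1=0xd8
body[4] sub  r2, r0, #14 -> r2=0xf4
body[5] mov  r0, r1 -> r0=0xd8
body[6] add  r0, r0, r3 -> r0=0xb2
epilogue: pop r1=0x97, sp=0xec
epilogue: pop r0=0x0c, sp=0xed
r2 is caller-saved -> body value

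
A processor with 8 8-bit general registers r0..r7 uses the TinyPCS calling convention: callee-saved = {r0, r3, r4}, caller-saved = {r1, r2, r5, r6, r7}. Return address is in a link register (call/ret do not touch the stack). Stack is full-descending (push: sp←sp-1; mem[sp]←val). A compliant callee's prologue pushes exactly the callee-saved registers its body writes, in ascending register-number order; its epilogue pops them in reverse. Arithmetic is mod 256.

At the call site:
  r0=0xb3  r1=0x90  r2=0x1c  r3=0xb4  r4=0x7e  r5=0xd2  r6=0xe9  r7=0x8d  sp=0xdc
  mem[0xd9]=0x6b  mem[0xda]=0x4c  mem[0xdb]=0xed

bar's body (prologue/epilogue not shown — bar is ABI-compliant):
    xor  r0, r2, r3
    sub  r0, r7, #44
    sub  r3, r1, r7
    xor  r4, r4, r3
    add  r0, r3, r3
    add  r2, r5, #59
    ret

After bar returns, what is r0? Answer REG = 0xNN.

prologue: push r0 → mem[0xdb]=0xb3, sp=0xdb
prologue: push r3 → mem[0xda]=0xb4, sp=0xda
prologue: push r4 → mem[0xd9]=0x7e, sp=0xd9
body[0] xor  r0, r2, r3 → r0=0xa8
body[1] sub  r0, r7, #44 → r0=0x61
body[2] sub  r3, r1, r7 → r3=0x03
body[3] xor  r4, r4, r3 → r4=0x7d
body[4] add  r0, r3, r3 → r0=0x06
body[5] add  r2, r5, #59 → r2=0x0d
epilogue: pop r4=0x7e, sp=0xda
epilogue: pop r3=0xb4, sp=0xdb
epilogue: pop r0=0xb3, sp=0xdc
r0 is callee-saved → restored

REG = 0xb3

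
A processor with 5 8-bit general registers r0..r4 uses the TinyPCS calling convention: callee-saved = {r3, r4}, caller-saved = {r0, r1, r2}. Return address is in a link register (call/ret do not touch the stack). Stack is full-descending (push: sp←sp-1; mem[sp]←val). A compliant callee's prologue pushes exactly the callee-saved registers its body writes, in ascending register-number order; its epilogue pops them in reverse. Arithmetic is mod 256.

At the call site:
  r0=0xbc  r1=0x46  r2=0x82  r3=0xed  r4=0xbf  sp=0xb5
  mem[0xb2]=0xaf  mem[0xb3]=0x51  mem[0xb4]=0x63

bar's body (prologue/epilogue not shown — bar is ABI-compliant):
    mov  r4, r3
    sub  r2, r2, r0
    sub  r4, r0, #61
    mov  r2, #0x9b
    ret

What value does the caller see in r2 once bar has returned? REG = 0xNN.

REG = 0x9b

prologue: push r4 -> mem[0xb4]=0xbf, sp=0xb4
body[0] mov  r4, r3 -> r4=0xed
body[1] sub  r2, r2, r0 -> r2=0xc6
body[2] sub  r4, r0, #61 -> r4=0x7f
body[3] mov  r2, #0x9b -> r2=0x9b
epilogue: pop r4=0xbf, sp=0xb5
r2 is caller-saved -> body value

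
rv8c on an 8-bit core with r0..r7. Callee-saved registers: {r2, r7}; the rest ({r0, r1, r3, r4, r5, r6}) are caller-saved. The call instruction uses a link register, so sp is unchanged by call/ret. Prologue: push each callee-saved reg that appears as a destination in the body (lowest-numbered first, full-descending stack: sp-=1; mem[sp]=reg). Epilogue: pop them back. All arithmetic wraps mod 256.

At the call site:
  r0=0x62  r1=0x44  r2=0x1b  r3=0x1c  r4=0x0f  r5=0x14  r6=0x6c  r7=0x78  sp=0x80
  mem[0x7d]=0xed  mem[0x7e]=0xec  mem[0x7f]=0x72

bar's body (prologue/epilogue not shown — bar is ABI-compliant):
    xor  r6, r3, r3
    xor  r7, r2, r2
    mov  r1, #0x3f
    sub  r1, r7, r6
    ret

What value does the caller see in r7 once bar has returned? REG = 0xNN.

REG = 0x78

prologue: push r7 -> mem[0x7f]=0x78, sp=0x7f
body[0] xor  r6, r3, r3 -> r6=0x00
body[1] xor  r7, r2, r2 -> r7=0x00
body[2] mov  r1, #0x3f -> r1=0x3f
body[3] sub  r1, r7, r6 -> r1=0x00
epilogue: pop r7=0x78, sp=0x80
r7 is callee-saved -> restored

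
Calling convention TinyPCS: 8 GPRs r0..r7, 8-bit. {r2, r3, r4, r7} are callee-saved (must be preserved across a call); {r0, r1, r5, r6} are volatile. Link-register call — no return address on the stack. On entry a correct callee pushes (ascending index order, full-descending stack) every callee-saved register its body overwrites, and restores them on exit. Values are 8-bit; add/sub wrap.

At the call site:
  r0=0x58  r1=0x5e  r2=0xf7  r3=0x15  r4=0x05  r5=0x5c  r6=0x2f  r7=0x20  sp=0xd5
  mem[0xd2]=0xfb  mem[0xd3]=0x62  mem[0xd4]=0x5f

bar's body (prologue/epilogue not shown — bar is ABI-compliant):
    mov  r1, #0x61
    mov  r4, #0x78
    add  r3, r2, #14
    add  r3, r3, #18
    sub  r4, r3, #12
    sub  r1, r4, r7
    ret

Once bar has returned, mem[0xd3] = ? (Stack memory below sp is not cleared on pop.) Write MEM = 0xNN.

MEM = 0x05

prologue: push r3 → mem[0xd4]=0x15, sp=0xd4
prologue: push r4 → mem[0xd3]=0x05, sp=0xd3
body[0] mov  r1, #0x61 → r1=0x61
body[1] mov  r4, #0x78 → r4=0x78
body[2] add  r3, r2, #14 → r3=0x05
body[3] add  r3, r3, #18 → r3=0x17
body[4] sub  r4, r3, #12 → r4=0x0b
body[5] sub  r1, r4, r7 → r1=0xeb
epilogue: pop r4=0x05, sp=0xd4
epilogue: pop r3=0x15, sp=0xd5
prologue pushed ['r3', 'r4'] at ['0xd4', '0xd3']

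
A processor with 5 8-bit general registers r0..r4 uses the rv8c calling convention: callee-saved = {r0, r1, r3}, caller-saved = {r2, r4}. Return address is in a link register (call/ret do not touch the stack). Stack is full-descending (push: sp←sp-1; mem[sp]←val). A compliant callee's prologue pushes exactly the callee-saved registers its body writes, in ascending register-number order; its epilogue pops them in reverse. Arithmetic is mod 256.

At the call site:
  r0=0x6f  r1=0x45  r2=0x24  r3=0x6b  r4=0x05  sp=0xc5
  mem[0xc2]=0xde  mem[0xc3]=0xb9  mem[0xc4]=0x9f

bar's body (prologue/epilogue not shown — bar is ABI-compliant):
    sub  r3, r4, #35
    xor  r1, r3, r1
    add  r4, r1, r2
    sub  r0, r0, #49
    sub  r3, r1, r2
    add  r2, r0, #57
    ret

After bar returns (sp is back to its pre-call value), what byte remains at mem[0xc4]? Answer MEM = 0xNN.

MEM = 0x6f

prologue: push r0 -> mem[0xc4]=0x6f, sp=0xc4
prologue: push r1 -> mem[0xc3]=0x45, sp=0xc3
prologue: push r3 -> mem[0xc2]=0x6b, sp=0xc2
body[0] sub  r3, r4, #35 -> r3=0xe2
body[1] xor  r1, r3, r1 -> r1=0xa7
body[2] add  r4, r1, r2 -> r4=0xcb
body[3] sub  r0, r0, #49 -> r0=0x3e
body[4] sub  r3, r1, r2 -> r3=0x83
body[5] add  r2, r0, #57 -> r2=0x77
epilogue: pop r3=0x6b, sp=0xc3
epilogue: pop r1=0x45, sp=0xc4
epilogue: pop r0=0x6f, sp=0xc5
prologue pushed ['r0', 'r1', 'r3'] at ['0xc4', '0xc3', '0xc2']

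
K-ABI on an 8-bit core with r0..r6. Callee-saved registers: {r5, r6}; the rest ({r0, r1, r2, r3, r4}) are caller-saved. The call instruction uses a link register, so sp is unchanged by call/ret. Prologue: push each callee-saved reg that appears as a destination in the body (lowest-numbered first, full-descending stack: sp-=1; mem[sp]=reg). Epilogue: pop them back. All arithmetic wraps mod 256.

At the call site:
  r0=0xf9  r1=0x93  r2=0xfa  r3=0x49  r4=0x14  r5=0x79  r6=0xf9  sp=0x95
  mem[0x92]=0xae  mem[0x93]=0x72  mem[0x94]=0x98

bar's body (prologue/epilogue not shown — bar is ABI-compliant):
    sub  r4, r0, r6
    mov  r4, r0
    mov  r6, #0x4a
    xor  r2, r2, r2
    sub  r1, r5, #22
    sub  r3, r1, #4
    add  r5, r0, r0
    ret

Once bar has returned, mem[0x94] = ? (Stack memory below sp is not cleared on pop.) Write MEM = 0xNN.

MEM = 0x79

prologue: push r5 → mem[0x94]=0x79, sp=0x94
prologue: push r6 → mem[0x93]=0xf9, sp=0x93
body[0] sub  r4, r0, r6 → r4=0x00
body[1] mov  r4, r0 → r4=0xf9
body[2] mov  r6, #0x4a → r6=0x4a
body[3] xor  r2, r2, r2 → r2=0x00
body[4] sub  r1, r5, #22 → r1=0x63
body[5] sub  r3, r1, #4 → r3=0x5f
body[6] add  r5, r0, r0 → r5=0xf2
epilogue: pop r6=0xf9, sp=0x94
epilogue: pop r5=0x79, sp=0x95
prologue pushed ['r5', 'r6'] at ['0x94', '0x93']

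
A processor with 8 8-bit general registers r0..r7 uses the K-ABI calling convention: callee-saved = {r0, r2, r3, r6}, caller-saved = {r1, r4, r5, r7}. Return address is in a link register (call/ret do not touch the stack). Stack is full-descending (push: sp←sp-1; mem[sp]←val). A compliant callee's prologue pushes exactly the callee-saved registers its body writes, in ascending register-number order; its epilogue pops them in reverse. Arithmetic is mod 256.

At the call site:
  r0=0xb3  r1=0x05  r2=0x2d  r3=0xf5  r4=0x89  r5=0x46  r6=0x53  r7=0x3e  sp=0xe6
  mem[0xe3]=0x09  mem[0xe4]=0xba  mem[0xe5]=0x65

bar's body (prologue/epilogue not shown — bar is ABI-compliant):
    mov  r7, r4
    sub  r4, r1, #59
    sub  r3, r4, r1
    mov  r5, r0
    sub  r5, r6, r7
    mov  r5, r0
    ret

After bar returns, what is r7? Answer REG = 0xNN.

prologue: push r3 → mem[0xe5]=0xf5, sp=0xe5
body[0] mov  r7, r4 → r7=0x89
body[1] sub  r4, r1, #59 → r4=0xca
body[2] sub  r3, r4, r1 → r3=0xc5
body[3] mov  r5, r0 → r5=0xb3
body[4] sub  r5, r6, r7 → r5=0xca
body[5] mov  r5, r0 → r5=0xb3
epilogue: pop r3=0xf5, sp=0xe6
r7 is caller-saved → body value

REG = 0x89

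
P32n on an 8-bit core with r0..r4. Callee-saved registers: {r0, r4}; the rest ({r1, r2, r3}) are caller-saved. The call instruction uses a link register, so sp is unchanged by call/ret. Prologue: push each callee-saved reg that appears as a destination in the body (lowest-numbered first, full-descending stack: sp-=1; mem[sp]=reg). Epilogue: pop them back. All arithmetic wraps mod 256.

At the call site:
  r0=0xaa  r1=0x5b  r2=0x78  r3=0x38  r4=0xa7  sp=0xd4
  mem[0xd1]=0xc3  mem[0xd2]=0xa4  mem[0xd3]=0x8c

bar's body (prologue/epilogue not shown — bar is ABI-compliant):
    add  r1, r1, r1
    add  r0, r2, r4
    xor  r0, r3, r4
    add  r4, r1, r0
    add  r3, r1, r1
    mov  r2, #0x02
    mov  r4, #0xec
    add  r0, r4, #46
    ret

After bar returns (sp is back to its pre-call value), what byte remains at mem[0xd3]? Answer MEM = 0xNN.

MEM = 0xaa

prologue: push r0 → mem[0xd3]=0xaa, sp=0xd3
prologue: push r4 → mem[0xd2]=0xa7, sp=0xd2
body[0] add  r1, r1, r1 → r1=0xb6
body[1] add  r0, r2, r4 → r0=0x1f
body[2] xor  r0, r3, r4 → r0=0x9f
body[3] add  r4, r1, r0 → r4=0x55
body[4] add  r3, r1, r1 → r3=0x6c
body[5] mov  r2, #0x02 → r2=0x02
body[6] mov  r4, #0xec → r4=0xec
body[7] add  r0, r4, #46 → r0=0x1a
epilogue: pop r4=0xa7, sp=0xd3
epilogue: pop r0=0xaa, sp=0xd4
prologue pushed ['r0', 'r4'] at ['0xd3', '0xd2']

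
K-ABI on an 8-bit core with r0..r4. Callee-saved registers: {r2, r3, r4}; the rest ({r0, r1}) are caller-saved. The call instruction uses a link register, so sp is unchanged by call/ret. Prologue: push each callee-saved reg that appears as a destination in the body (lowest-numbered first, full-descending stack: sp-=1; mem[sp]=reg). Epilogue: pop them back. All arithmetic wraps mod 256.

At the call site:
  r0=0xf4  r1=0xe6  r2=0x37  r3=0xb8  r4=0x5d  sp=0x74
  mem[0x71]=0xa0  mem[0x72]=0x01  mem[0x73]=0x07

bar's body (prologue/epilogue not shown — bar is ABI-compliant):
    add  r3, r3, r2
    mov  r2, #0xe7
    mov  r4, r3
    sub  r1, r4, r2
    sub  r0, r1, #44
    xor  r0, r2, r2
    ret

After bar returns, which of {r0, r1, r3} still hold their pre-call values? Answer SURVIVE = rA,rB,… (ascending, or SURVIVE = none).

prologue: push r2 -> mem[0x73]=0x37, sp=0x73
prologue: push r3 -> mem[0x72]=0xb8, sp=0x72
prologue: push r4 -> mem[0x71]=0x5d, sp=0x71
body[0] add  r3, r3, r2 -> r3=0xef
body[1] mov  r2, #0xe7 -> r2=0xe7
body[2] mov  r4, r3 -> r4=0xef
body[3] sub  r1, r4, r2 -> r1=0x08
body[4] sub  r0, r1, #44 -> r0=0xdc
body[5] xor  r0, r2, r2 -> r0=0x00
epilogue: pop r4=0x5d, sp=0x72
epilogue: pop r3=0xb8, sp=0x73
epilogue: pop r2=0x37, sp=0x74
r0: caller-saved, written=True
r1: caller-saved, written=True
r3: callee-saved, written=True

SURVIVE = r3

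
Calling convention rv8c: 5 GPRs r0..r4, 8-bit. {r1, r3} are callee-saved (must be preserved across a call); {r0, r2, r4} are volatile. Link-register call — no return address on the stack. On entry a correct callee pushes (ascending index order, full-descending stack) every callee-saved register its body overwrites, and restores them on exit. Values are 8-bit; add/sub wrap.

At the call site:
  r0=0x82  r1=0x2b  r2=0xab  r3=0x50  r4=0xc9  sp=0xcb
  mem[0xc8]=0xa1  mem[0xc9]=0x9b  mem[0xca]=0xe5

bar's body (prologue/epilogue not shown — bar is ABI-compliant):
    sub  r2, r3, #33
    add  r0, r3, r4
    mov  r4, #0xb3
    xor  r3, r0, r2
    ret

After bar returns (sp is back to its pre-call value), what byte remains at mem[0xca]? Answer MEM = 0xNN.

prologue: push r3 -> mem[0xca]=0x50, sp=0xca
body[0] sub  r2, r3, #33 -> r2=0x2f
body[1] add  r0, r3, r4 -> r0=0x19
body[2] mov  r4, #0xb3 -> r4=0xb3
body[3] xor  r3, r0, r2 -> r3=0x36
epilogue: pop r3=0x50, sp=0xcb
prologue pushed ['r3'] at ['0xca']

MEM = 0x50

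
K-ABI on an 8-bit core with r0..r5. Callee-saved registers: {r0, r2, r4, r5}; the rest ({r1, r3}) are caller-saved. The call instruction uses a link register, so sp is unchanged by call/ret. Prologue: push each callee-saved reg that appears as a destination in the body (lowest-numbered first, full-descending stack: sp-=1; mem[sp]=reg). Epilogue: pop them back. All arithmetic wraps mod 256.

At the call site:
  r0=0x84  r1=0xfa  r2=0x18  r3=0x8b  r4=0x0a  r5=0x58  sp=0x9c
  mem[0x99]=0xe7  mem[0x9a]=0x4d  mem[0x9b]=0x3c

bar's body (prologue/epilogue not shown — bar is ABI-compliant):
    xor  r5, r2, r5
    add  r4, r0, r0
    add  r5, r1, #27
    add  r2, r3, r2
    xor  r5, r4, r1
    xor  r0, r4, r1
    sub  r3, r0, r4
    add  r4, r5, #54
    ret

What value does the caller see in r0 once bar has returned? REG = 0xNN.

prologue: push r0 -> mem[0x9b]=0x84, sp=0x9b
prologue: push r2 -> mem[0x9a]=0x18, sp=0x9a
prologue: push r4 -> mem[0x99]=0x0a, sp=0x99
prologue: push r5 -> mem[0x98]=0x58, sp=0x98
body[0] xor  r5, r2, r5 -> r5=0x40
body[1] add  r4, r0, r0 -> r4=0x08
body[2] add  r5, r1, #27 -> r5=0x15
body[3] add  r2, r3, r2 -> r2=0xa3
body[4] xor  r5, r4, r1 -> r5=0xf2
body[5] xor  r0, r4, r1 -> r0=0xf2
body[6] sub  r3, r0, r4 -> r3=0xea
body[7] add  r4, r5, #54 -> r4=0x28
epilogue: pop r5=0x58, sp=0x99
epilogue: pop r4=0x0a, sp=0x9a
epilogue: pop r2=0x18, sp=0x9b
epilogue: pop r0=0x84, sp=0x9c
r0 is callee-saved -> restored

REG = 0x84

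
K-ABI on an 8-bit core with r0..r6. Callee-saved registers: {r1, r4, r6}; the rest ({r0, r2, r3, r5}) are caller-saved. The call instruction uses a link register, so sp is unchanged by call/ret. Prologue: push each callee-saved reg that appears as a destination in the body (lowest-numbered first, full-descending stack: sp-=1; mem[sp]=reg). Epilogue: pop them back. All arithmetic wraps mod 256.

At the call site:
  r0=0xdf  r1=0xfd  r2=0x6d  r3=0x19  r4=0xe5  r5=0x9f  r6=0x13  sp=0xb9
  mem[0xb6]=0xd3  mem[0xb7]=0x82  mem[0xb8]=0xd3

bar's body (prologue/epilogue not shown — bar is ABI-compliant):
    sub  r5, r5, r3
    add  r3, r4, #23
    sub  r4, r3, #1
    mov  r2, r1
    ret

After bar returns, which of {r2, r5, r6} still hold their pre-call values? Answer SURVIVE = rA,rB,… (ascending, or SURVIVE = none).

prologue: push r4 → mem[0xb8]=0xe5, sp=0xb8
body[0] sub  r5, r5, r3 → r5=0x86
body[1] add  r3, r4, #23 → r3=0xfc
body[2] sub  r4, r3, #1 → r4=0xfb
body[3] mov  r2, r1 → r2=0xfd
epilogue: pop r4=0xe5, sp=0xb9
r2: caller-saved, written=True
r5: caller-saved, written=True
r6: callee-saved, written=False

SURVIVE = r6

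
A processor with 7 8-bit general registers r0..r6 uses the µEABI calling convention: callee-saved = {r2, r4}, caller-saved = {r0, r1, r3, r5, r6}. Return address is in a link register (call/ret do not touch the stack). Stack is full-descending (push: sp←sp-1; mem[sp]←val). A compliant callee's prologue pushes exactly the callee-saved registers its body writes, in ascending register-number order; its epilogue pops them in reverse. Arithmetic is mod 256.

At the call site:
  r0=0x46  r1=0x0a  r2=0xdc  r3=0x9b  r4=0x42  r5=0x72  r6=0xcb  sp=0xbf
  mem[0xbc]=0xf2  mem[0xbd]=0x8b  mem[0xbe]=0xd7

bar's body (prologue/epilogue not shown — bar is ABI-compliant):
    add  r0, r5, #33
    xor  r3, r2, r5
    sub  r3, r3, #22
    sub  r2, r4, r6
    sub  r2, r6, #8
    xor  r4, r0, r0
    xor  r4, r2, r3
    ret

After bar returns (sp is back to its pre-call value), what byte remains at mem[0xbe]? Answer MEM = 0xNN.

MEM = 0xdc

prologue: push r2 -> mem[0xbe]=0xdc, sp=0xbe
prologue: push r4 -> mem[0xbd]=0x42, sp=0xbd
body[0] add  r0, r5, #33 -> r0=0x93
body[1] xor  r3, r2, r5 -> r3=0xae
body[2] sub  r3, r3, #22 -> r3=0x98
body[3] sub  r2, r4, r6 -> r2=0x77
body[4] sub  r2, r6, #8 -> r2=0xc3
body[5] xor  r4, r0, r0 -> r4=0x00
body[6] xor  r4, r2, r3 -> r4=0x5b
epilogue: pop r4=0x42, sp=0xbe
epilogue: pop r2=0xdc, sp=0xbf
prologue pushed ['r2', 'r4'] at ['0xbe', '0xbd']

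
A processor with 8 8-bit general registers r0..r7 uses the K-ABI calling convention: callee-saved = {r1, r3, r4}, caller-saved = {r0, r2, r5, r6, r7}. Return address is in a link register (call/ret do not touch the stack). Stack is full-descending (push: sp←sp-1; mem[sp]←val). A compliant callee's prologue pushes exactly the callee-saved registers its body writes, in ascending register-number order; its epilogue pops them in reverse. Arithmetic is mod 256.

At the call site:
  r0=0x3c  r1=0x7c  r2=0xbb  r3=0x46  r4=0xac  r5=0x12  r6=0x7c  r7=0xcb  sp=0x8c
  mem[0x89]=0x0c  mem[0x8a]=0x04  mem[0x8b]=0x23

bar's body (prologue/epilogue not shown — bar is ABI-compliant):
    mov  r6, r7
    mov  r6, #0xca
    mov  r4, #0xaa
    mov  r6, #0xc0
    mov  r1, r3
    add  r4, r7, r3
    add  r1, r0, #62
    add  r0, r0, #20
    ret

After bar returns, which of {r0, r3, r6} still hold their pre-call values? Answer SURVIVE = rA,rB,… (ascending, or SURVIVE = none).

prologue: push r1 → mem[0x8b]=0x7c, sp=0x8b
prologue: push r4 → mem[0x8a]=0xac, sp=0x8a
body[0] mov  r6, r7 → r6=0xcb
body[1] mov  r6, #0xca → r6=0xca
body[2] mov  r4, #0xaa → r4=0xaa
body[3] mov  r6, #0xc0 → r6=0xc0
body[4] mov  r1, r3 → r1=0x46
body[5] add  r4, r7, r3 → r4=0x11
body[6] add  r1, r0, #62 → r1=0x7a
body[7] add  r0, r0, #20 → r0=0x50
epilogue: pop r4=0xac, sp=0x8b
epilogue: pop r1=0x7c, sp=0x8c
r0: caller-saved, written=True
r3: callee-saved, written=False
r6: caller-saved, written=True

SURVIVE = r3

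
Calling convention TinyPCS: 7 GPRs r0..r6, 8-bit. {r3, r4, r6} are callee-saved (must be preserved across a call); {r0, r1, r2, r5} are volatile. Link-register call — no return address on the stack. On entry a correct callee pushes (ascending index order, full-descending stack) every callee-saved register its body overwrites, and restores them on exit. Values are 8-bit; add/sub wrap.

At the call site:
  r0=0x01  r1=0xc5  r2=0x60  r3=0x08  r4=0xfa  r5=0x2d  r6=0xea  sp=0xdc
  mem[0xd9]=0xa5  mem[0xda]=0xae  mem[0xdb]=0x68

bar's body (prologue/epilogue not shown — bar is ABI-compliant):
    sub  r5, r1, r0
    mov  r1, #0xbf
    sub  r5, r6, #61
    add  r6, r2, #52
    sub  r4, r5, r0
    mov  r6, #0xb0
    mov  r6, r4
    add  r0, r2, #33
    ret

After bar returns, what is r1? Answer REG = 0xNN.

REG = 0xbf

prologue: push r4 → mem[0xdb]=0xfa, sp=0xdb
prologue: push r6 → mem[0xda]=0xea, sp=0xda
body[0] sub  r5, r1, r0 → r5=0xc4
body[1] mov  r1, #0xbf → r1=0xbf
body[2] sub  r5, r6, #61 → r5=0xad
body[3] add  r6, r2, #52 → r6=0x94
body[4] sub  r4, r5, r0 → r4=0xac
body[5] mov  r6, #0xb0 → r6=0xb0
body[6] mov  r6, r4 → r6=0xac
body[7] add  r0, r2, #33 → r0=0x81
epilogue: pop r6=0xea, sp=0xdb
epilogue: pop r4=0xfa, sp=0xdc
r1 is caller-saved → body value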